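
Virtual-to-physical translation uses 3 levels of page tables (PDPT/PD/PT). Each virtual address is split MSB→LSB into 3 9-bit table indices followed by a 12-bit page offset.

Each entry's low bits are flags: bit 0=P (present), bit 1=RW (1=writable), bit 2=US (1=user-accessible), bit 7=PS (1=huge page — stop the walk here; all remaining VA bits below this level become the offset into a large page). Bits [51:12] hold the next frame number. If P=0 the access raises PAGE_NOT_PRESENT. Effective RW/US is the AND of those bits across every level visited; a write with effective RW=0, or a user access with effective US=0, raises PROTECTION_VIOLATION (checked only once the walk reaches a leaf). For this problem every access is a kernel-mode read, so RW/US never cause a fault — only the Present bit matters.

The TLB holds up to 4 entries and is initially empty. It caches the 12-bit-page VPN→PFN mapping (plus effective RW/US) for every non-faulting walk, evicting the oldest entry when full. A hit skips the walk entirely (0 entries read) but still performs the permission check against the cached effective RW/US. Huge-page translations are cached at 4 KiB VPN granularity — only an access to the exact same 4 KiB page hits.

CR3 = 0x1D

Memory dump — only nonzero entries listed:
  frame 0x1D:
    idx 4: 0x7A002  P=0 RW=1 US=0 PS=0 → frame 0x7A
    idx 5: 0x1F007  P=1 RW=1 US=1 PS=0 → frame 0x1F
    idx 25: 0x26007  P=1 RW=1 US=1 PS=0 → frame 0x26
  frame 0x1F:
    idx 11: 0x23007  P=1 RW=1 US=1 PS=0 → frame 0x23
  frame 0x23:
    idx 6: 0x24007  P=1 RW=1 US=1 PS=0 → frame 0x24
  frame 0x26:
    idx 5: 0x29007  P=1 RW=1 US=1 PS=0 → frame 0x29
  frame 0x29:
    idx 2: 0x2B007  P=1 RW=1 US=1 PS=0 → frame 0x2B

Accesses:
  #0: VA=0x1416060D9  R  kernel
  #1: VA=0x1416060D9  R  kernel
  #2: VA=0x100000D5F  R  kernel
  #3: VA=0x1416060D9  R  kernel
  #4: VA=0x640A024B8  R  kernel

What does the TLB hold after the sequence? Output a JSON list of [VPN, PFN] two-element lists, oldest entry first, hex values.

Per-access translation:
#0 VA=0x1416060D9 (r,kernel):
  L0: frame=0x1D idx=5 entry=0x1F007 [P=1 RW=1 US=1 PS=0]
  L1: frame=0x1F idx=11 entry=0x23007 [P=1 RW=1 US=1 PS=0]
  L2: frame=0x23 idx=6 entry=0x24007 [P=1 RW=1 US=1 PS=0]
  → PA=0x240D9  (3 entries read)
#1 VA=0x1416060D9 (r,kernel):
  TLB hit vpn=0x141606 → PA=0x240D9
#2 VA=0x100000D5F (r,kernel):
  L0: frame=0x1D idx=4 entry=0x7A002 [P=0 RW=1 US=0 PS=0]
  ✗ PAGE_NOT_PRESENT  [1 reads]
#3 VA=0x1416060D9 (r,kernel):
  TLB hit vpn=0x141606 → PA=0x240D9
#4 VA=0x640A024B8 (r,kernel):
  L0: frame=0x1D idx=25 entry=0x26007 [P=1 RW=1 US=1 PS=0]
  L1: frame=0x26 idx=5 entry=0x29007 [P=1 RW=1 US=1 PS=0]
  L2: frame=0x29 idx=2 entry=0x2B007 [P=1 RW=1 US=1 PS=0]
  → PA=0x2B4B8  (3 entries read)

TLB: [["0x141606", "0x24"], ["0x640A02", "0x2B"]]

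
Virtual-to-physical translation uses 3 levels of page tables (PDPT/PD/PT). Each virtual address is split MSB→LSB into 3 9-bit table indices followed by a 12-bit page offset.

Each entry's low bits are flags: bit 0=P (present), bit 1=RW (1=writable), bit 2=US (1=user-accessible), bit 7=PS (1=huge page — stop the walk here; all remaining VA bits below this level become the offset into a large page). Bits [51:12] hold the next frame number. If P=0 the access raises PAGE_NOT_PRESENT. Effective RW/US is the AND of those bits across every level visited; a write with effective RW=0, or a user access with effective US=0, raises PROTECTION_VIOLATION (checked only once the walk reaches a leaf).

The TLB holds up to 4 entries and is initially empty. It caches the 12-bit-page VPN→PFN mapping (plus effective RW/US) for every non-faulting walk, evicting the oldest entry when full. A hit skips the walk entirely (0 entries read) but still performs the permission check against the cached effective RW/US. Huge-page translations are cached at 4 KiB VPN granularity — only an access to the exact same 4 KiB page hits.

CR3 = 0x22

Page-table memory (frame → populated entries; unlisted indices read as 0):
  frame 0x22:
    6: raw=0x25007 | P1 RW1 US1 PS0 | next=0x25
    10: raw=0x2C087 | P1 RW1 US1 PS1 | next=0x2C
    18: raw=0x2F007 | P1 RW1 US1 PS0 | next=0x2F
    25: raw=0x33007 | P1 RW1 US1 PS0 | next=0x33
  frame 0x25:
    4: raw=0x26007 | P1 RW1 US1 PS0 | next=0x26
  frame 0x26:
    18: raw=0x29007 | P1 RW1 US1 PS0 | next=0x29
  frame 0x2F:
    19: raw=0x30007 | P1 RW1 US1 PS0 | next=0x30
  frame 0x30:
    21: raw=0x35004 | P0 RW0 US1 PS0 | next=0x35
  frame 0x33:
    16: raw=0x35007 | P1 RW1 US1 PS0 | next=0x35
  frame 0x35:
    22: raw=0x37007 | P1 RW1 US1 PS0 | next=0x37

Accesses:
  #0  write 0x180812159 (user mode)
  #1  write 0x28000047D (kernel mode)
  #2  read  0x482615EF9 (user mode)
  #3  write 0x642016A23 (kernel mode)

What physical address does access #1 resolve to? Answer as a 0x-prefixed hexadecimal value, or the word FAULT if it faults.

Per-access translation:
#0 VA=0x180812159 (w,user):
  L0: frame=0x22 idx=6 entry=0x25007 [P=1 RW=1 US=1 PS=0]
  L1: frame=0x25 idx=4 entry=0x26007 [P=1 RW=1 US=1 PS=0]
  L2: frame=0x26 idx=18 entry=0x29007 [P=1 RW=1 US=1 PS=0]
  → PA=0x29159  (3 entries read)
#1 VA=0x28000047D (w,kernel):
  L0: frame=0x22 idx=10 entry=0x2C087 [P=1 RW=1 US=1 PS=1]
  → PA=0x2C47D (huge @L0)  (1 entries read)
#2 VA=0x482615EF9 (r,user):
  L0: frame=0x22 idx=18 entry=0x2F007 [P=1 RW=1 US=1 PS=0]
  L1: frame=0x2F idx=19 entry=0x30007 [P=1 RW=1 US=1 PS=0]
  L2: frame=0x30 idx=21 entry=0x35004 [P=0 RW=0 US=1 PS=0]
  ✗ PAGE_NOT_PRESENT  [3 reads]
#3 VA=0x642016A23 (w,kernel):
  L0: frame=0x22 idx=25 entry=0x33007 [P=1 RW=1 US=1 PS=0]
  L1: frame=0x33 idx=16 entry=0x35007 [P=1 RW=1 US=1 PS=0]
  L2: frame=0x35 idx=22 entry=0x37007 [P=1 RW=1 US=1 PS=0]
  → PA=0x37A23  (3 entries read)

Access #1 PA: 0x2C47D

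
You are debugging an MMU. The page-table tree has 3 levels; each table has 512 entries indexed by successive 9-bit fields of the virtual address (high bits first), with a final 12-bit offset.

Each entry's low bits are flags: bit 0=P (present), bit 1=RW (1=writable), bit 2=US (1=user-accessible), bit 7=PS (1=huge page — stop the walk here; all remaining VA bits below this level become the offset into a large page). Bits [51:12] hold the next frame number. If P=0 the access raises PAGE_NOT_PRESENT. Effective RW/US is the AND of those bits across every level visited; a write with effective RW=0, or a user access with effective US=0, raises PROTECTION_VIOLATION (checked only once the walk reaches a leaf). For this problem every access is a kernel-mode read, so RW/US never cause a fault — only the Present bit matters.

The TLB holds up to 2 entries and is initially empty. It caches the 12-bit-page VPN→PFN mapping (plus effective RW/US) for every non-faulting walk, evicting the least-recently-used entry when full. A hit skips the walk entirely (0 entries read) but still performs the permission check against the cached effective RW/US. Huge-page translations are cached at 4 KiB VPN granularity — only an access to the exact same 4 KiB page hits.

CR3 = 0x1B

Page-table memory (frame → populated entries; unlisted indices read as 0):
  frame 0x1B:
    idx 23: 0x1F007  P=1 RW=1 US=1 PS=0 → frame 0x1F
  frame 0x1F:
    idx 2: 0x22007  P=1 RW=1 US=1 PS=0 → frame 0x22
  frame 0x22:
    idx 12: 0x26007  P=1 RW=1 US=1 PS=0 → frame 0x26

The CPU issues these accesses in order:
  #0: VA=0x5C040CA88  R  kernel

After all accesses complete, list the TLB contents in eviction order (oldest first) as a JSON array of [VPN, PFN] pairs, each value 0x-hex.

Trace:
#0 VA=0x5C040CA88 (r,kernel):
  L0 @0x1B[23] → 0x1F007  P=1,RW=1,US=1,PS=0
  L1 @0x1F[2] → 0x22007  P=1,RW=1,US=1,PS=0
  L2 @0x22[12] → 0x26007  P=1,RW=1,US=1,PS=0
  ✓ 0x26A88  — 3 lookups

TLB: [["0x5C040C", "0x26"]]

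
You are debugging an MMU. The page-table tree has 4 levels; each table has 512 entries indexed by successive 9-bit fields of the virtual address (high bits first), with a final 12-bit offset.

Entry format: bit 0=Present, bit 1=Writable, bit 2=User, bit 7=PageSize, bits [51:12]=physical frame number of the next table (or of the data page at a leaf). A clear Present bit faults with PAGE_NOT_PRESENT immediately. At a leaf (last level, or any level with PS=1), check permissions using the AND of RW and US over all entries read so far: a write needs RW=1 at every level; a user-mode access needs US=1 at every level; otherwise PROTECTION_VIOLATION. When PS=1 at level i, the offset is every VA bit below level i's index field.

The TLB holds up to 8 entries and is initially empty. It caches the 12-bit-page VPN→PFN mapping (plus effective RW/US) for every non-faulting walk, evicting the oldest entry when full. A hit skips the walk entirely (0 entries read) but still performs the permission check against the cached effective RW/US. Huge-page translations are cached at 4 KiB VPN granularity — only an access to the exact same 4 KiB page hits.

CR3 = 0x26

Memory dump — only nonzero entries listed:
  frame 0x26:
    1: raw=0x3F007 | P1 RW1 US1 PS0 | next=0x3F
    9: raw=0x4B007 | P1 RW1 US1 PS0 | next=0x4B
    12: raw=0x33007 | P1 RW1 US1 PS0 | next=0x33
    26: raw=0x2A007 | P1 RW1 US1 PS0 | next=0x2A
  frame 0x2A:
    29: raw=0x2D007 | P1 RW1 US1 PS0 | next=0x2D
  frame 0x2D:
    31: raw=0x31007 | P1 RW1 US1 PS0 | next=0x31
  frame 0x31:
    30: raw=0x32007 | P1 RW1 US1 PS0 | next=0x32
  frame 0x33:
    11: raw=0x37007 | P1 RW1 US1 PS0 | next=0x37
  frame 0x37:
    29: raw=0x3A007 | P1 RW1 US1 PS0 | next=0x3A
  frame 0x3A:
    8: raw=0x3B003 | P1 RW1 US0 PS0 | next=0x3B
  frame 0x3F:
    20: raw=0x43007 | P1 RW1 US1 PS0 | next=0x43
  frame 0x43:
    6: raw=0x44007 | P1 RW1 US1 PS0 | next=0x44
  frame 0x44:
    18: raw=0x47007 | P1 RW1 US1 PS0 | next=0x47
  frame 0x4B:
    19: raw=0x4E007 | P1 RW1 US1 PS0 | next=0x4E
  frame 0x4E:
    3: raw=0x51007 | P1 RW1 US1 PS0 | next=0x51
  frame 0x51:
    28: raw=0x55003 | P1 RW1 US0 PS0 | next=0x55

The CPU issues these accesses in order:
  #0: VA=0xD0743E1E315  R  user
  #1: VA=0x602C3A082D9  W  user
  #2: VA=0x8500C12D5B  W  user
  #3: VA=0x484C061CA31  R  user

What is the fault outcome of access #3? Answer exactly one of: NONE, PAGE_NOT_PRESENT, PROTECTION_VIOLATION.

Walk each access:
#0 VA=0xD0743E1E315 (r,user):
  lvl0: tbl 0x26, slot 26 ⇒ 0x2A007 (P1/RW1/US1/PS0)
  lvl1: tbl 0x2A, slot 29 ⇒ 0x2D007 (P1/RW1/US1/PS0)
  lvl2: tbl 0x2D, slot 31 ⇒ 0x31007 (P1/RW1/US1/PS0)
  lvl3: tbl 0x31, slot 30 ⇒ 0x32007 (P1/RW1/US1/PS0)
  ⇒ phys 0x32315  [4 reads]
#1 VA=0x602C3A082D9 (w,user):
  lvl0: tbl 0x26, slot 12 ⇒ 0x33007 (P1/RW1/US1/PS0)
  lvl1: tbl 0x33, slot 11 ⇒ 0x37007 (P1/RW1/US1/PS0)
  lvl2: tbl 0x37, slot 29 ⇒ 0x3A007 (P1/RW1/US1/PS0)
  lvl3: tbl 0x3A, slot 8 ⇒ 0x3B003 (P1/RW1/US0/PS0)
  ✗ PROTECTION_VIOLATION  [4 reads]
#2 VA=0x8500C12D5B (w,user):
  lvl0: tbl 0x26, slot 1 ⇒ 0x3F007 (P1/RW1/US1/PS0)
  lvl1: tbl 0x3F, slot 20 ⇒ 0x43007 (P1/RW1/US1/PS0)
  lvl2: tbl 0x43, slot 6 ⇒ 0x44007 (P1/RW1/US1/PS0)
  lvl3: tbl 0x44, slot 18 ⇒ 0x47007 (P1/RW1/US1/PS0)
  ⇒ phys 0x47D5B  [4 reads]
#3 VA=0x484C061CA31 (r,user):
  lvl0: tbl 0x26, slot 9 ⇒ 0x4B007 (P1/RW1/US1/PS0)
  lvl1: tbl 0x4B, slot 19 ⇒ 0x4E007 (P1/RW1/US1/PS0)
  lvl2: tbl 0x4E, slot 3 ⇒ 0x51007 (P1/RW1/US1/PS0)
  lvl3: tbl 0x51, slot 28 ⇒ 0x55003 (P1/RW1/US0/PS0)
  ✗ PROTECTION_VIOLATION  [4 reads]

Access #3 fault: PROTECTION_VIOLATION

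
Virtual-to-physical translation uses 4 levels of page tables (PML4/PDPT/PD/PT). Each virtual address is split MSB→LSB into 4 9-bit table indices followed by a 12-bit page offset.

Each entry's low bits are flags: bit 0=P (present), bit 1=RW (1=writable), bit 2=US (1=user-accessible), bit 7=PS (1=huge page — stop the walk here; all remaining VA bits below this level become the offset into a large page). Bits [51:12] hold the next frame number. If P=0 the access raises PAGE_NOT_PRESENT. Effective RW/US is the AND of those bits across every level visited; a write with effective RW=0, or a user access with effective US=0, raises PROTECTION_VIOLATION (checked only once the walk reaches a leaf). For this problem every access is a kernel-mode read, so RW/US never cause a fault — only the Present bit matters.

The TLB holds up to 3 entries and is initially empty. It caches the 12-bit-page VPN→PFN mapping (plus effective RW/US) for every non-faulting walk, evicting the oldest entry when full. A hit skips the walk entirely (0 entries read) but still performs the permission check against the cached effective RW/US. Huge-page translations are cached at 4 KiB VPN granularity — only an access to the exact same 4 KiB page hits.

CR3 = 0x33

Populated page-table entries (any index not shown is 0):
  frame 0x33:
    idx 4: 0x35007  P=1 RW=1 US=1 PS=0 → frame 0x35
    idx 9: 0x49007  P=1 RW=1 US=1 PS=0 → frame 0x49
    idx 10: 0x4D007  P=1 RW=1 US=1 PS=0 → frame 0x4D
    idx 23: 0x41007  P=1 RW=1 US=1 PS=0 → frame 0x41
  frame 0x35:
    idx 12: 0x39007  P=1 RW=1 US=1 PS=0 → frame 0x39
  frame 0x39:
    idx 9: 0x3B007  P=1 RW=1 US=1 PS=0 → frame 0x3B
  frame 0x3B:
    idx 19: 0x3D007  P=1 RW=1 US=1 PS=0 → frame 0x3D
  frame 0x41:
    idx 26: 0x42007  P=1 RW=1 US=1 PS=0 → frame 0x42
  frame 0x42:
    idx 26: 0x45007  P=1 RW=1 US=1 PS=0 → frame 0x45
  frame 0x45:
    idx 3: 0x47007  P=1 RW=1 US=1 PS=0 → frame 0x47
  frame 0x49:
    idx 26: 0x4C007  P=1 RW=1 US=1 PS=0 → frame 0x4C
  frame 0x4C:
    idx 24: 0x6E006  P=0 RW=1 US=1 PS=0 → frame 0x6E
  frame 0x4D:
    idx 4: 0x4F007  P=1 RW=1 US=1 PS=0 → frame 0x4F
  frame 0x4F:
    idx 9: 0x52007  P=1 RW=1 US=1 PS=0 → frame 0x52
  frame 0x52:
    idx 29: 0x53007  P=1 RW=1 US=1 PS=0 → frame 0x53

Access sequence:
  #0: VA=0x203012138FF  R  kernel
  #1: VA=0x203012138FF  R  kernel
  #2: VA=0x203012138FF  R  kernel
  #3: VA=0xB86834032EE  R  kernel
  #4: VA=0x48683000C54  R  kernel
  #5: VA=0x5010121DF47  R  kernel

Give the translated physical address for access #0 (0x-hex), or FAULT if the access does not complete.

Trace:
#0 VA=0x203012138FF (r,kernel):
  L0: frame=0x33 idx=4 entry=0x35007 [P=1 RW=1 US=1 PS=0]
  L1: frame=0x35 idx=12 entry=0x39007 [P=1 RW=1 US=1 PS=0]
  L2: frame=0x39 idx=9 entry=0x3B007 [P=1 RW=1 US=1 PS=0]
  L3: frame=0x3B idx=19 entry=0x3D007 [P=1 RW=1 US=1 PS=0]
  ✓ 0x3D8FF  — 4 lookups
#1 VA=0x203012138FF (r,kernel):
  TLB hit vpn=0x20301213 → PA=0x3D8FF
#2 VA=0x203012138FF (r,kernel):
  TLB hit vpn=0x20301213 → PA=0x3D8FF
#3 VA=0xB86834032EE (r,kernel):
  L0: frame=0x33 idx=23 entry=0x41007 [P=1 RW=1 US=1 PS=0]
  L1: frame=0x41 idx=26 entry=0x42007 [P=1 RW=1 US=1 PS=0]
  L2: frame=0x42 idx=26 entry=0x45007 [P=1 RW=1 US=1 PS=0]
  L3: frame=0x45 idx=3 entry=0x47007 [P=1 RW=1 US=1 PS=0]
  ✓ 0x472EE  — 4 lookups
#4 VA=0x48683000C54 (r,kernel):
  L0: frame=0x33 idx=9 entry=0x49007 [P=1 RW=1 US=1 PS=0]
  L1: frame=0x49 idx=26 entry=0x4C007 [P=1 RW=1 US=1 PS=0]
  L2: frame=0x4C idx=24 entry=0x6E006 [P=0 RW=1 US=1 PS=0]
  ⇒ fault: PAGE_NOT_PRESENT  — 3 lookups
#5 VA=0x5010121DF47 (r,kernel):
  L0: frame=0x33 idx=10 entry=0x4D007 [P=1 RW=1 US=1 PS=0]
  L1: frame=0x4D idx=4 entry=0x4F007 [P=1 RW=1 US=1 PS=0]
  L2: frame=0x4F idx=9 entry=0x52007 [P=1 RW=1 US=1 PS=0]
  L3: frame=0x52 idx=29 entry=0x53007 [P=1 RW=1 US=1 PS=0]
  ✓ 0x53F47  — 4 lookups

Access #0 PA: 0x3D8FF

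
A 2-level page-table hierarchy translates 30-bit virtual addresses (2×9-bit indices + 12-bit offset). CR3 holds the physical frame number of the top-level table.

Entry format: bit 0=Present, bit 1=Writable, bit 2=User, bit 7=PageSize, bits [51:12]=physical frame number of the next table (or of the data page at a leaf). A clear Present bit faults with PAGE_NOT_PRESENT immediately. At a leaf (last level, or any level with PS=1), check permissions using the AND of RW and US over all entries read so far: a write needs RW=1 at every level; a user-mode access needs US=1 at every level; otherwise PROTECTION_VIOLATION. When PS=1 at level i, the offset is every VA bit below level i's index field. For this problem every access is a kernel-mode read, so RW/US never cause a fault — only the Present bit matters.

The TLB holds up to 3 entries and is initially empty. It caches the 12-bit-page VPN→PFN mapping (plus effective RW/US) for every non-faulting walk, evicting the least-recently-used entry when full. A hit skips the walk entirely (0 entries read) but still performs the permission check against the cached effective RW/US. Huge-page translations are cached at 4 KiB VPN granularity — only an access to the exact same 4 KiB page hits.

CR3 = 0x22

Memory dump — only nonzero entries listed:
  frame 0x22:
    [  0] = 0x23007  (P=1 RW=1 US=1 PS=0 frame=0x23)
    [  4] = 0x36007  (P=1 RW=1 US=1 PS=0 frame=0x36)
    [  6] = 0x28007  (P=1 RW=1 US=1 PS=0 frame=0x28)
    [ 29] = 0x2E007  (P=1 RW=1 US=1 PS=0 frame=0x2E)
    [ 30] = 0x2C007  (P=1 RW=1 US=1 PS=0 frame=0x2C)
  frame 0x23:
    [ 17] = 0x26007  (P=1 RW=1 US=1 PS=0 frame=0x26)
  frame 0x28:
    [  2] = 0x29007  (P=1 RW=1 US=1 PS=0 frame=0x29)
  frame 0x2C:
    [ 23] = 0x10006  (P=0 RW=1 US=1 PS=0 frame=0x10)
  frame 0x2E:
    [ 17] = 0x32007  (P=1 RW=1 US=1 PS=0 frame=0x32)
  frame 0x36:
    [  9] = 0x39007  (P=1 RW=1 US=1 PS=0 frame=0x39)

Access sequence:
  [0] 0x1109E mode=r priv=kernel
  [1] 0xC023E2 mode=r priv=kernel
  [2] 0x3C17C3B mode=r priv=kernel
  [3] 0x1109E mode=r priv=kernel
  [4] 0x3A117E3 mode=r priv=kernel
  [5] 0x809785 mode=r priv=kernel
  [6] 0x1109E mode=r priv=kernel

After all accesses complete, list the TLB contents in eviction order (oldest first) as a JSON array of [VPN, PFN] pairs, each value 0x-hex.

Walk each access:
#0 VA=0x1109E (r,kernel):
  L0: frame=0x22 idx=0 entry=0x23007 [P=1 RW=1 US=1 PS=0]
  L1: frame=0x23 idx=17 entry=0x26007 [P=1 RW=1 US=1 PS=0]
  ✓ 0x2609E  — 2 lookups
#1 VA=0xC023E2 (r,kernel):
  L0: frame=0x22 idx=6 entry=0x28007 [P=1 RW=1 US=1 PS=0]
  L1: frame=0x28 idx=2 entry=0x29007 [P=1 RW=1 US=1 PS=0]
  ✓ 0x293E2  — 2 lookups
#2 VA=0x3C17C3B (r,kernel):
  L0: frame=0x22 idx=30 entry=0x2C007 [P=1 RW=1 US=1 PS=0]
  L1: frame=0x2C idx=23 entry=0x10006 [P=0 RW=1 US=1 PS=0]
  ✗ PAGE_NOT_PRESENT  [2 reads]
#3 VA=0x1109E (r,kernel):
  TLB hit vpn=0x11 → PA=0x2609E
#4 VA=0x3A117E3 (r,kernel):
  L0: frame=0x22 idx=29 entry=0x2E007 [P=1 RW=1 US=1 PS=0]
  L1: frame=0x2E idx=17 entry=0x32007 [P=1 RW=1 US=1 PS=0]
  ✓ 0x327E3  — 2 lookups
#5 VA=0x809785 (r,kernel):
  L0: frame=0x22 idx=4 entry=0x36007 [P=1 RW=1 US=1 PS=0]
  L1: frame=0x36 idx=9 entry=0x39007 [P=1 RW=1 US=1 PS=0]
  ✓ 0x39785  — 2 lookups
#6 VA=0x1109E (r,kernel):
  TLB hit vpn=0x11 → PA=0x2609E

TLB: [["0x3A11", "0x32"], ["0x809", "0x39"], ["0x11", "0x26"]]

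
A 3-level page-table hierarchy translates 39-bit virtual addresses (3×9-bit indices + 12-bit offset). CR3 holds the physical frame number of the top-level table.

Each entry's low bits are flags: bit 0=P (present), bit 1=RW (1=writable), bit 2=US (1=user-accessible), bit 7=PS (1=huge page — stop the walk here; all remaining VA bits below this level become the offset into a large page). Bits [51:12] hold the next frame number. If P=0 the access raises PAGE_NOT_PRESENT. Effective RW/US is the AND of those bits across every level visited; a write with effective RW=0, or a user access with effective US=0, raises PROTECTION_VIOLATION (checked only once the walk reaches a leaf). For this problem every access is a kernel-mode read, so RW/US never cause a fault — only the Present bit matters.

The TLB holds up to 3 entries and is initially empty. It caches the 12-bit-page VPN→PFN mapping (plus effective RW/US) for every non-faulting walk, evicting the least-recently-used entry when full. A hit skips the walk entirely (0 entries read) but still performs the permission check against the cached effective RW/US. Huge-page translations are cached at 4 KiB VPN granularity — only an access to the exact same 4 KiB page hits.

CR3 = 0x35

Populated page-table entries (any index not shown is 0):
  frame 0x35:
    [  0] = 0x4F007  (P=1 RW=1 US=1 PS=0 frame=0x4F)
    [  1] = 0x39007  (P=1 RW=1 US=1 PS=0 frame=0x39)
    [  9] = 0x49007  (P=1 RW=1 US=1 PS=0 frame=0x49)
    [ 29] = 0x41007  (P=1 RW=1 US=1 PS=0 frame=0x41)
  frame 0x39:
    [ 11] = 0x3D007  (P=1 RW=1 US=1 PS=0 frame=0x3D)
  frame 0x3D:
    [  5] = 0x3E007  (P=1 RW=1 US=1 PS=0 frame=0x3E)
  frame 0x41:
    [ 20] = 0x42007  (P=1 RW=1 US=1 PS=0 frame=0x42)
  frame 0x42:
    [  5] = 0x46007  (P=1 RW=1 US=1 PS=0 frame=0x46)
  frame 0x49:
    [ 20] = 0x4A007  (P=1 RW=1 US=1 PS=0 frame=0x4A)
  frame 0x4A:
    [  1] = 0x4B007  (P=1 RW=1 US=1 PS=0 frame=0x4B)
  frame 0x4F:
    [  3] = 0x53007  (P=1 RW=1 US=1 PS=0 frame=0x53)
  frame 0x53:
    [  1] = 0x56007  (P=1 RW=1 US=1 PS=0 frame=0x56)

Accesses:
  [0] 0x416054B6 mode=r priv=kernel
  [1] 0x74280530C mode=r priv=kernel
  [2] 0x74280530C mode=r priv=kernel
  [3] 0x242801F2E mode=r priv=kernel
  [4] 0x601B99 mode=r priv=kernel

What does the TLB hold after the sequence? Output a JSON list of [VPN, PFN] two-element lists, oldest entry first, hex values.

Trace:
#0 VA=0x416054B6 (r,kernel):
  L0: frame=0x35 idx=1 entry=0x39007 [P=1 RW=1 US=1 PS=0]
  L1: frame=0x39 idx=11 entry=0x3D007 [P=1 RW=1 US=1 PS=0]
  L2: frame=0x3D idx=5 entry=0x3E007 [P=1 RW=1 US=1 PS=0]
  ⇒ phys 0x3E4B6  [3 reads]
#1 VA=0x74280530C (r,kernel):
  L0: frame=0x35 idx=29 entry=0x41007 [P=1 RW=1 US=1 PS=0]
  L1: frame=0x41 idx=20 entry=0x42007 [P=1 RW=1 US=1 PS=0]
  L2: frame=0x42 idx=5 entry=0x46007 [P=1 RW=1 US=1 PS=0]
  ⇒ phys 0x4630C  [3 reads]
#2 VA=0x74280530C (r,kernel):
  TLB hit vpn=0x742805 → PA=0x4630C
#3 VA=0x242801F2E (r,kernel):
  L0: frame=0x35 idx=9 entry=0x49007 [P=1 RW=1 US=1 PS=0]
  L1: frame=0x49 idx=20 entry=0x4A007 [P=1 RW=1 US=1 PS=0]
  L2: frame=0x4A idx=1 entry=0x4B007 [P=1 RW=1 US=1 PS=0]
  ⇒ phys 0x4BF2E  [3 reads]
#4 VA=0x601B99 (r,kernel):
  L0: frame=0x35 idx=0 entry=0x4F007 [P=1 RW=1 US=1 PS=0]
  L1: frame=0x4F idx=3 entry=0x53007 [P=1 RW=1 US=1 PS=0]
  L2: frame=0x53 idx=1 entry=0x56007 [P=1 RW=1 US=1 PS=0]
  ⇒ phys 0x56B99  [3 reads]

TLB: [["0x742805", "0x46"], ["0x242801", "0x4B"], ["0x601", "0x56"]]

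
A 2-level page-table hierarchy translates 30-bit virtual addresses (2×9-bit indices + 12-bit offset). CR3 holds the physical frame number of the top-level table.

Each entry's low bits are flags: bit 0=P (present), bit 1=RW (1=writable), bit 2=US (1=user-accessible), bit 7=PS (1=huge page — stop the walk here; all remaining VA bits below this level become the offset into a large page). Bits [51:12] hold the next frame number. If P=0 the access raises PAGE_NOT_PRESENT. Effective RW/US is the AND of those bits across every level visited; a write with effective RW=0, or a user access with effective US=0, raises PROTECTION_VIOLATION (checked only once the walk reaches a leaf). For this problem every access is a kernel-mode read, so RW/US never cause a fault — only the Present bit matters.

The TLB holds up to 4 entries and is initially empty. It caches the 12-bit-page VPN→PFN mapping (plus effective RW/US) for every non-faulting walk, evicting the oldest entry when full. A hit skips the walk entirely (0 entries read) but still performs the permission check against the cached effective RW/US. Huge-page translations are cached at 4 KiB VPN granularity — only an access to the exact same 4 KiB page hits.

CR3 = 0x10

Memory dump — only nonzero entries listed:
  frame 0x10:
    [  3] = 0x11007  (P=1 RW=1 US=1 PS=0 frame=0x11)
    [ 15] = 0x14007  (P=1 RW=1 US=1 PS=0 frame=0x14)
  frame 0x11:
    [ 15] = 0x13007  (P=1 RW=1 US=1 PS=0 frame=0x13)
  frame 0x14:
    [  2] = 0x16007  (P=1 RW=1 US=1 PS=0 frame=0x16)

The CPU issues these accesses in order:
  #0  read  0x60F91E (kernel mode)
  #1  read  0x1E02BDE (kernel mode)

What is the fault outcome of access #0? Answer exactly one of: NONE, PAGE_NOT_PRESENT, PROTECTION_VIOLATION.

Trace:
#0 VA=0x60F91E (r,kernel):
  [0] read 0x10 idx=3: raw=0x11007 flags P=1 W=1 U=1 S=0
  [1] read 0x11 idx=15: raw=0x13007 flags P=1 W=1 U=1 S=0
  ⇒ phys 0x1391E  [2 reads]
#1 VA=0x1E02BDE (r,kernel):
  [0] read 0x10 idx=15: raw=0x14007 flags P=1 W=1 U=1 S=0
  [1] read 0x14 idx=2: raw=0x16007 flags P=1 W=1 U=1 S=0
  ⇒ phys 0x16BDE  [2 reads]

Access #0 fault: NONE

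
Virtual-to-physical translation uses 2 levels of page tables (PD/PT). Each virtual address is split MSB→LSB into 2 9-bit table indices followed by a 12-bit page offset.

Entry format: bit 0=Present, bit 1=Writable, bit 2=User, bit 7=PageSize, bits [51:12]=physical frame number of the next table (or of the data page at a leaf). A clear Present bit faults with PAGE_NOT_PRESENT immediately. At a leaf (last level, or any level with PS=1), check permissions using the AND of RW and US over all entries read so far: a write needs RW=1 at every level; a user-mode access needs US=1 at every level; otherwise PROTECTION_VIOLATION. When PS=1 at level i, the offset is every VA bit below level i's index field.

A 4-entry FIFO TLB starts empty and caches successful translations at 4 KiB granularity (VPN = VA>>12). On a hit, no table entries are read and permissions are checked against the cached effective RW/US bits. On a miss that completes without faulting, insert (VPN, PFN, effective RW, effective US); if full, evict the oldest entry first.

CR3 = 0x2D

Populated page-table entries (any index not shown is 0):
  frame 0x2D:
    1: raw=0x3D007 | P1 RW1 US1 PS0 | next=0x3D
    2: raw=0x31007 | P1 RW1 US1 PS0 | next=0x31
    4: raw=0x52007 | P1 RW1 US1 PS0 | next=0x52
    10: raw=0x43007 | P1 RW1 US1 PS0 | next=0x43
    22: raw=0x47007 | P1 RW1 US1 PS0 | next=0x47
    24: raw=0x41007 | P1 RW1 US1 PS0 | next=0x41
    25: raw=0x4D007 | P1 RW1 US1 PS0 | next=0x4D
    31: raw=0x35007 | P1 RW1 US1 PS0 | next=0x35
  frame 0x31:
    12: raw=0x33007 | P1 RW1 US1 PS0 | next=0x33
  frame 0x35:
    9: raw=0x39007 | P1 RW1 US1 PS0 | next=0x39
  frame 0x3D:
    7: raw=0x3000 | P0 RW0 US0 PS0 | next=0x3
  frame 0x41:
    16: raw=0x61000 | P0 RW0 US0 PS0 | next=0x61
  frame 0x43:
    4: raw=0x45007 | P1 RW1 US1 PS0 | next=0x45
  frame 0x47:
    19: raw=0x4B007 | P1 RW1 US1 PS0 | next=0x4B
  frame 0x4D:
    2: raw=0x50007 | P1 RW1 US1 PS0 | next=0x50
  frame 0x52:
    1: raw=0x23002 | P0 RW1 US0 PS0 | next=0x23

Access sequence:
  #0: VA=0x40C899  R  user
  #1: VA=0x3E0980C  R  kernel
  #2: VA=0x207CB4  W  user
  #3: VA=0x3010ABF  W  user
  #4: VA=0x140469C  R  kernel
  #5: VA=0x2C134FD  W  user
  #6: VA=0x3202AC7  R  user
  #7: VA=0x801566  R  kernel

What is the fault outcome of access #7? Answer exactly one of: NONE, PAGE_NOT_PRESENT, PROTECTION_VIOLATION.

Per-access translation:
#0 VA=0x40C899 (r,user):
  L0 @0x2D[2] → 0x31007  P=1,RW=1,US=1,PS=0
  L1 @0x31[12] → 0x33007  P=1,RW=1,US=1,PS=0
  ✓ 0x33899  — 2 lookups
#1 VA=0x3E0980C (r,kernel):
  L0 @0x2D[31] → 0x35007  P=1,RW=1,US=1,PS=0
  L1 @0x35[9] → 0x39007  P=1,RW=1,US=1,PS=0
  ✓ 0x3980C  — 2 lookups
#2 VA=0x207CB4 (w,user):
  L0 @0x2D[1] → 0x3D007  P=1,RW=1,US=1,PS=0
  L1 @0x3D[7] → 0x3000  P=0,RW=0,US=0,PS=0
  ✗ PAGE_NOT_PRESENT  [2 reads]
#3 VA=0x3010ABF (w,user):
  L0 @0x2D[24] → 0x41007  P=1,RW=1,US=1,PS=0
  L1 @0x41[16] → 0x61000  P=0,RW=0,US=0,PS=0
  ✗ PAGE_NOT_PRESENT  [2 reads]
#4 VA=0x140469C (r,kernel):
  L0 @0x2D[10] → 0x43007  P=1,RW=1,US=1,PS=0
  L1 @0x43[4] → 0x45007  P=1,RW=1,US=1,PS=0
  ✓ 0x4569C  — 2 lookups
#5 VA=0x2C134FD (w,user):
  L0 @0x2D[22] → 0x47007  P=1,RW=1,US=1,PS=0
  L1 @0x47[19] → 0x4B007  P=1,RW=1,US=1,PS=0
  ✓ 0x4B4FD  — 2 lookups
#6 VA=0x3202AC7 (r,user):
  L0 @0x2D[25] → 0x4D007  P=1,RW=1,US=1,PS=0
  L1 @0x4D[2] → 0x50007  P=1,RW=1,US=1,PS=0
  ✓ 0x50AC7  — 2 lookups
#7 VA=0x801566 (r,kernel):
  L0 @0x2D[4] → 0x52007  P=1,RW=1,US=1,PS=0
  L1 @0x52[1] → 0x23002  P=0,RW=1,US=0,PS=0
  ✗ PAGE_NOT_PRESENT  [2 reads]

Access #7 fault: PAGE_NOT_PRESENT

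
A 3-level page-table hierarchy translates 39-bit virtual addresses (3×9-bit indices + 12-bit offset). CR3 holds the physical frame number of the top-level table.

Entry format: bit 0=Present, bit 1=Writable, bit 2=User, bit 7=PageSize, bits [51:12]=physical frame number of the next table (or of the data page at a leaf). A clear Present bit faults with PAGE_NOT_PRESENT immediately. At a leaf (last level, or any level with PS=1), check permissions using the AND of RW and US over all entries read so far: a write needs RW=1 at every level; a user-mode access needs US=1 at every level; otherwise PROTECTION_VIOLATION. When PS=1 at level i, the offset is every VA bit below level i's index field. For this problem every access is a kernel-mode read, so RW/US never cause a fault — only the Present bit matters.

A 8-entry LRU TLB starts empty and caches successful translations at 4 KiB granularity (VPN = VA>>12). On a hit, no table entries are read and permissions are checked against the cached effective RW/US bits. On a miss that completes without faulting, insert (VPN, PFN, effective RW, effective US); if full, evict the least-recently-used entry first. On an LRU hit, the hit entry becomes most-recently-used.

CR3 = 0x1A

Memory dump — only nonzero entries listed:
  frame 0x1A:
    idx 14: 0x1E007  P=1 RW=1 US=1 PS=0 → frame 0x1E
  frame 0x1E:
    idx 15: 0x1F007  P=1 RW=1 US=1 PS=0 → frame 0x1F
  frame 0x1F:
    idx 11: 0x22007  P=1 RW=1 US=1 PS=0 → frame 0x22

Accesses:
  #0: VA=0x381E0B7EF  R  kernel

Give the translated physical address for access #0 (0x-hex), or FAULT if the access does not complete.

Walk each access:
#0 VA=0x381E0B7EF (r,kernel):
  L0 @0x1A[14] → 0x1E007  P=1,RW=1,US=1,PS=0
  L1 @0x1E[15] → 0x1F007  P=1,RW=1,US=1,PS=0
  L2 @0x1F[11] → 0x22007  P=1,RW=1,US=1,PS=0
  ✓ 0x227EF  — 3 lookups

Access #0 PA: 0x227EF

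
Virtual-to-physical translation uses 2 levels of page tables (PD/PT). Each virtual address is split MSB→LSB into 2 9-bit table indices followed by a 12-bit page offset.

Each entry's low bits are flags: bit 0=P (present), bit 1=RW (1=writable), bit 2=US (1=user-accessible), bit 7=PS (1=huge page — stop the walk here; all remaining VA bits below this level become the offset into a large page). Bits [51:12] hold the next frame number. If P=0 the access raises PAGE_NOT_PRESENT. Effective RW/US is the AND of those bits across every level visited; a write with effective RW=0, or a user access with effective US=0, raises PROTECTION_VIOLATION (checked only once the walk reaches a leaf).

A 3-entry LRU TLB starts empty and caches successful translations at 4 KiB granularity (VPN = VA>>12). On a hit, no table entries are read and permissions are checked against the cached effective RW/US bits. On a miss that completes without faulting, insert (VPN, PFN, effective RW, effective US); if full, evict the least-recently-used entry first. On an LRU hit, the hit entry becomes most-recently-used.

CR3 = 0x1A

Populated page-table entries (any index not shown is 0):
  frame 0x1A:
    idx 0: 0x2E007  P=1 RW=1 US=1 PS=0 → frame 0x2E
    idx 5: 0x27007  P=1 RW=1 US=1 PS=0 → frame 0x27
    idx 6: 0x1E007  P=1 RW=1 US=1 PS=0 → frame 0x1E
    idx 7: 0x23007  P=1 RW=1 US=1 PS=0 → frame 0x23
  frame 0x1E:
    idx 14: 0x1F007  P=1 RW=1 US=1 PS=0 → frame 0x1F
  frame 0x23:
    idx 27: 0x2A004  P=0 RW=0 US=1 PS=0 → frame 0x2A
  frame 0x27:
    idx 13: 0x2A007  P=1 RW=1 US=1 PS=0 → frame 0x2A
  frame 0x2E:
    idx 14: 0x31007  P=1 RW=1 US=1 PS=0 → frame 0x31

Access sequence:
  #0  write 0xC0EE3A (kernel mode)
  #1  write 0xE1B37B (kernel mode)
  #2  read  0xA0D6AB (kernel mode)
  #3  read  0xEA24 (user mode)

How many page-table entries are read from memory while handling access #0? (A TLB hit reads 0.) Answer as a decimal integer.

Trace:
#0 VA=0xC0EE3A (w,kernel):
  L0: frame=0x1A idx=6 entry=0x1E007 [P=1 RW=1 US=1 PS=0]
  L1: frame=0x1E idx=14 entry=0x1F007 [P=1 RW=1 US=1 PS=0]
  ✓ 0x1FE3A  — 2 lookups
#1 VA=0xE1B37B (w,kernel):
  L0: frame=0x1A idx=7 entry=0x23007 [P=1 RW=1 US=1 PS=0]
  L1: frame=0x23 idx=27 entry=0x2A004 [P=0 RW=0 US=1 PS=0]
  ✗ PAGE_NOT_PRESENT  [2 reads]
#2 VA=0xA0D6AB (r,kernel):
  L0: frame=0x1A idx=5 entry=0x27007 [P=1 RW=1 US=1 PS=0]
  L1: frame=0x27 idx=13 entry=0x2A007 [P=1 RW=1 US=1 PS=0]
  ✓ 0x2A6AB  — 2 lookups
#3 VA=0xEA24 (r,user):
  L0: frame=0x1A idx=0 entry=0x2E007 [P=1 RW=1 US=1 PS=0]
  L1: frame=0x2E idx=14 entry=0x31007 [P=1 RW=1 US=1 PS=0]
  ✓ 0x31A24  — 2 lookups

Entries read for #0: 2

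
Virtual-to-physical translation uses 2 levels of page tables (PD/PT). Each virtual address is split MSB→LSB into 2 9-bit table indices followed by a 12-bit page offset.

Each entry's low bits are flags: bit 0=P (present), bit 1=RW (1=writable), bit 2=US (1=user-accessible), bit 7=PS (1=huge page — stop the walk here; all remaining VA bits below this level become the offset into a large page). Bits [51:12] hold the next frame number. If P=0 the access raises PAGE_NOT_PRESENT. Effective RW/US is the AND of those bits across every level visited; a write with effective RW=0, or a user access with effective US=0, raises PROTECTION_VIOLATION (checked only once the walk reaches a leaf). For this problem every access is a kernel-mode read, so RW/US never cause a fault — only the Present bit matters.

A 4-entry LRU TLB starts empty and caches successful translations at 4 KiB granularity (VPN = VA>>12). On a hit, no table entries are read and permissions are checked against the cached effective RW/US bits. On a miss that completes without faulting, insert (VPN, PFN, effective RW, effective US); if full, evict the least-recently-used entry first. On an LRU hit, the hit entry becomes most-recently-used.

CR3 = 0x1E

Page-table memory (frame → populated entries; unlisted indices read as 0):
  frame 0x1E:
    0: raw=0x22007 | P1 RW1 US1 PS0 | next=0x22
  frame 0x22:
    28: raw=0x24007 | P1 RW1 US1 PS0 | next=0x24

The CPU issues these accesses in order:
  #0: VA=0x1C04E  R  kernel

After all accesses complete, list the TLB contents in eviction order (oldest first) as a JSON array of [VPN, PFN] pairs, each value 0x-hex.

Walk each access:
#0 VA=0x1C04E (r,kernel):
  lvl0: tbl 0x1E, slot 0 ⇒ 0x22007 (P1/RW1/US1/PS0)
  lvl1: tbl 0x22, slot 28 ⇒ 0x24007 (P1/RW1/US1/PS0)
  → PA=0x2404E  (2 entries read)

TLB: [["0x1C", "0x24"]]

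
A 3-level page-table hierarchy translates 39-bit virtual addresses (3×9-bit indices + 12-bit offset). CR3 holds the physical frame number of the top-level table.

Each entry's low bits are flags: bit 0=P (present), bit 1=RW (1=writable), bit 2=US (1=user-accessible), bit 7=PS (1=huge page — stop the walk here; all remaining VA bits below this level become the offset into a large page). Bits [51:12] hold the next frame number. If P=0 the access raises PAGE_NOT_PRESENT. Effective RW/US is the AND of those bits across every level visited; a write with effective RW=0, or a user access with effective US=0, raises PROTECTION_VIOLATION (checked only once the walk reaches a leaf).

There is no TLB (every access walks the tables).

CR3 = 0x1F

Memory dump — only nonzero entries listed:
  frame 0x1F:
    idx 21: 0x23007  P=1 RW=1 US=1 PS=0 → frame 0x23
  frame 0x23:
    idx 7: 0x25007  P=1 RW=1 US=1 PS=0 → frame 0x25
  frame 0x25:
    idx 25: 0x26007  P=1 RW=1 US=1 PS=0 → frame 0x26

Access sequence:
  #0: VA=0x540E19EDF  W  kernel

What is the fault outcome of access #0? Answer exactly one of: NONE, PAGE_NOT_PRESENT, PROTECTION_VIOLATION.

Per-access translation:
#0 VA=0x540E19EDF (w,kernel):
  L0 @0x1F[21] → 0x23007  P=1,RW=1,US=1,PS=0
  L1 @0x23[7] → 0x25007  P=1,RW=1,US=1,PS=0
  L2 @0x25[25] → 0x26007  P=1,RW=1,US=1,PS=0
  ✓ 0x26EDF  — 3 lookups

Access #0 fault: NONE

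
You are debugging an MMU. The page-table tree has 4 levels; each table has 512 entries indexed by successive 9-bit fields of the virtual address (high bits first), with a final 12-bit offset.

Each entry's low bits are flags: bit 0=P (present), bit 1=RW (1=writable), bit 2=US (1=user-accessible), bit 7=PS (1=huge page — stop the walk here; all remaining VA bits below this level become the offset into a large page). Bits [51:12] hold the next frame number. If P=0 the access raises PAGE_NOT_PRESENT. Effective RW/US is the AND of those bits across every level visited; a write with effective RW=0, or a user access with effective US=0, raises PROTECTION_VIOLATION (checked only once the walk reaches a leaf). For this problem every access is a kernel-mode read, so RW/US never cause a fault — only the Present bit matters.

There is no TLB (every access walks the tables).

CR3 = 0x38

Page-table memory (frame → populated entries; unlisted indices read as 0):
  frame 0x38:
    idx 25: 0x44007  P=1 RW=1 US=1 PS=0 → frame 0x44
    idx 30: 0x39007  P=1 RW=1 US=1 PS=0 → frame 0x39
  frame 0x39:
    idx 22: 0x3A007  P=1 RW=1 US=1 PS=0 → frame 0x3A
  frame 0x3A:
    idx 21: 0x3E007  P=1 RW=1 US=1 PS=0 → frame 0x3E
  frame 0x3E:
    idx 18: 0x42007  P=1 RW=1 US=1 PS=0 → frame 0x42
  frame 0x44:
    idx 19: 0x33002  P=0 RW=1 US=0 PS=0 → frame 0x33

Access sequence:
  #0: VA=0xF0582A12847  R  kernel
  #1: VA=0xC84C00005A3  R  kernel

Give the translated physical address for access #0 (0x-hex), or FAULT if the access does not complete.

Trace:
#0 VA=0xF0582A12847 (r,kernel):
  [0] read 0x38 idx=30: raw=0x39007 flags P=1 W=1 U=1 S=0
  [1] read 0x39 idx=22: raw=0x3A007 flags P=1 W=1 U=1 S=0
  [2] read 0x3A idx=21: raw=0x3E007 flags P=1 W=1 U=1 S=0
  [3] read 0x3E idx=18: raw=0x42007 flags P=1 W=1 U=1 S=0
  ⇒ phys 0x42847  [4 reads]
#1 VA=0xC84C00005A3 (r,kernel):
  [0] read 0x38 idx=25: raw=0x44007 flags P=1 W=1 U=1 S=0
  [1] read 0x44 idx=19: raw=0x33002 flags P=0 W=1 U=0 S=0
  ⇒ fault: PAGE_NOT_PRESENT  — 2 lookups

Access #0 PA: 0x42847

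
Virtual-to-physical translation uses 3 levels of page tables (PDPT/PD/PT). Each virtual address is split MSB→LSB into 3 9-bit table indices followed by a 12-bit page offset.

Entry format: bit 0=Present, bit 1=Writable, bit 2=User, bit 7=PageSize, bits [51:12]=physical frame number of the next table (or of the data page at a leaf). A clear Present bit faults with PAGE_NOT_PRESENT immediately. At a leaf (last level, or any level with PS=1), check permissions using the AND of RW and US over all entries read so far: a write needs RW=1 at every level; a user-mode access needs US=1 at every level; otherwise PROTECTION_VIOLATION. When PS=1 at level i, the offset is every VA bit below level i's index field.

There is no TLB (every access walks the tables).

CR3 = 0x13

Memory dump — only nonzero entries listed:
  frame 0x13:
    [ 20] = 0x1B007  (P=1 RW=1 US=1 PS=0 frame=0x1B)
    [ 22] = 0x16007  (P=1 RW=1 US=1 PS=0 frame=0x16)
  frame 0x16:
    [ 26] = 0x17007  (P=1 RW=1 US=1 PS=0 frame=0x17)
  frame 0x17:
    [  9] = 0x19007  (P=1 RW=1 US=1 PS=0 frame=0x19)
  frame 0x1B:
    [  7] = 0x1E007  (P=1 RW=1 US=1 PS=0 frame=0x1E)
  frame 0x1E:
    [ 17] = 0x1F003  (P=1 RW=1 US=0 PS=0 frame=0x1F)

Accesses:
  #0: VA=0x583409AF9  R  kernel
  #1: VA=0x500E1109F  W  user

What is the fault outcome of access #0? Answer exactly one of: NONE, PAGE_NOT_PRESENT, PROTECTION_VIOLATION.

Per-access translation:
#0 VA=0x583409AF9 (r,kernel):
  [0] read 0x13 idx=22: raw=0x16007 flags P=1 W=1 U=1 S=0
  [1] read 0x16 idx=26: raw=0x17007 flags P=1 W=1 U=1 S=0
  [2] read 0x17 idx=9: raw=0x19007 flags P=1 W=1 U=1 S=0
  ⇒ phys 0x19AF9  [3 reads]
#1 VA=0x500E1109F (w,user):
  [0] read 0x13 idx=20: raw=0x1B007 flags P=1 W=1 U=1 S=0
  [1] read 0x1B idx=7: raw=0x1E007 flags P=1 W=1 U=1 S=0
  [2] read 0x1E idx=17: raw=0x1F003 flags P=1 W=1 U=0 S=0
  ⇒ fault: PROTECTION_VIOLATION  — 3 lookups

Access #0 fault: NONE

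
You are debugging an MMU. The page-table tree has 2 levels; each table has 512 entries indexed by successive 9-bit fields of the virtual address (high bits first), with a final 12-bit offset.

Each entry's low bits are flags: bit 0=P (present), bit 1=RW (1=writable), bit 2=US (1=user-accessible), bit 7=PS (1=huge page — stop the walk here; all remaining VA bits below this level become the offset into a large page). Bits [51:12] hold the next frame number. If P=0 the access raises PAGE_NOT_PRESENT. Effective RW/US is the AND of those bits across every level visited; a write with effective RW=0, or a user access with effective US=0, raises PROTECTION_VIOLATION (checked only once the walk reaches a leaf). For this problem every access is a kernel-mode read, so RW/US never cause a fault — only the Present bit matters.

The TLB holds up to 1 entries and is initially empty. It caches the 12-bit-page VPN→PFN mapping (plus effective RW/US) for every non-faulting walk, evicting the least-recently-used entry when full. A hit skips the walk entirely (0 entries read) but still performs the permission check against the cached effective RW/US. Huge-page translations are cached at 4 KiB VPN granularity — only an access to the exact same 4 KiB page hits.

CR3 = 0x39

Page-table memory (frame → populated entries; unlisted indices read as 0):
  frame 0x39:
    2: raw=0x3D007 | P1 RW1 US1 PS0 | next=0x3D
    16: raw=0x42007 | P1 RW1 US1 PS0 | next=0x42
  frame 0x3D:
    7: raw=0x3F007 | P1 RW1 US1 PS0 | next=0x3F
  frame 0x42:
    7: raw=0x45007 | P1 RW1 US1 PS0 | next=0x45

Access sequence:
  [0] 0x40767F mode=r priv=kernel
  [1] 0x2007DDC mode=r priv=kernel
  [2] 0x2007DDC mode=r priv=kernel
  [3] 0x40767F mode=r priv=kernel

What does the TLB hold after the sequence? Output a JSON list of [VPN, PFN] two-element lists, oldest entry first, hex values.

Per-access translation:
#0 VA=0x40767F (r,kernel):
  lvl0: tbl 0x39, slot 2 ⇒ 0x3D007 (P1/RW1/US1/PS0)
  lvl1: tbl 0x3D, slot 7 ⇒ 0x3F007 (P1/RW1/US1/PS0)
  → PA=0x3F67F  (2 entries read)
#1 VA=0x2007DDC (r,kernel):
  lvl0: tbl 0x39, slot 16 ⇒ 0x42007 (P1/RW1/US1/PS0)
  lvl1: tbl 0x42, slot 7 ⇒ 0x45007 (P1/RW1/US1/PS0)
  → PA=0x45DDC  (2 entries read)
#2 VA=0x2007DDC (r,kernel):
  TLB hit vpn=0x2007 → PA=0x45DDC
#3 VA=0x40767F (r,kernel):
  lvl0: tbl 0x39, slot 2 ⇒ 0x3D007 (P1/RW1/US1/PS0)
  lvl1: tbl 0x3D, slot 7 ⇒ 0x3F007 (P1/RW1/US1/PS0)
  → PA=0x3F67F  (2 entries read)

TLB: [["0x407", "0x3F"]]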